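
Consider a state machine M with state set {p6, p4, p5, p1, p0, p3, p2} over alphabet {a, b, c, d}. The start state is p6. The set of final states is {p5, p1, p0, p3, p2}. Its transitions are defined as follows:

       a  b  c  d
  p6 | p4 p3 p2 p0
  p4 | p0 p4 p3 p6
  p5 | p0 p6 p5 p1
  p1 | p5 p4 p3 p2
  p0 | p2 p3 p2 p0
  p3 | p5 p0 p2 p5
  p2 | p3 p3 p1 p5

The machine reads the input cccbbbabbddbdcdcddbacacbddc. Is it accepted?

Yes

p6 → p2 → p1 → p3 → p0 → p3 → p0 → p2 → p3 → p0 → p0 → p0 → p3 → p5 → p5 → p1 → p3 → p5 → p1 → p4 → p0 → p2 → p3 → p2 → p3 → p5 → p1 → p3
End state p3 is accepting.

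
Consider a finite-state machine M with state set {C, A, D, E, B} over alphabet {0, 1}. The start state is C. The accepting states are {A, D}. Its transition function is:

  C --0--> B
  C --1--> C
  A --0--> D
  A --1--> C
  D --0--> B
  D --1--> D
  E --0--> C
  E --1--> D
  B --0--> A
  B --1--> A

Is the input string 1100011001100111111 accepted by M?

No

start at C
read '1': C → C
read '1': C → C
read '0': C → B
read '0': B → A
read '0': A → D
read '1': D → D
read '1': D → D
read '0': D → B
read '0': B → A
read '1': A → C
read '1': C → C
read '0': C → B
read '0': B → A
read '1': A → C
read '1': C → C
read '1': C → C
read '1': C → C
read '1': C → C
read '1': C → C
End state C is not accepting.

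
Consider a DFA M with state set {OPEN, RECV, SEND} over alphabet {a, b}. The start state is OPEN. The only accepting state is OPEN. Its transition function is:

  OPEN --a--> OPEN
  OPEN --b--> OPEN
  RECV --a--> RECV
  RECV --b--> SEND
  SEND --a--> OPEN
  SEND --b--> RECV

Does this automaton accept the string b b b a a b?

Yes

start at OPEN
read 'b': OPEN → OPEN
read 'b': OPEN → OPEN
read 'b': OPEN → OPEN
read 'a': OPEN → OPEN
read 'a': OPEN → OPEN
read 'b': OPEN → OPEN
End state OPEN is accepting.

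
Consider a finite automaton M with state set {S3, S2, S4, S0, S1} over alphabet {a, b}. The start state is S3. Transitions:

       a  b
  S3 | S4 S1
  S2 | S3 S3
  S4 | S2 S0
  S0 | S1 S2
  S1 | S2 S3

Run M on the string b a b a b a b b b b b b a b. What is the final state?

start at S3
read 'b': S3 → S1
read 'a': S1 → S2
read 'b': S2 → S3
read 'a': S3 → S4
read 'b': S4 → S0
read 'a': S0 → S1
read 'b': S1 → S3
read 'b': S3 → S1
read 'b': S1 → S3
read 'b': S3 → S1
read 'b': S1 → S3
read 'b': S3 → S1
read 'a': S1 → S2
read 'b': S2 → S3

S3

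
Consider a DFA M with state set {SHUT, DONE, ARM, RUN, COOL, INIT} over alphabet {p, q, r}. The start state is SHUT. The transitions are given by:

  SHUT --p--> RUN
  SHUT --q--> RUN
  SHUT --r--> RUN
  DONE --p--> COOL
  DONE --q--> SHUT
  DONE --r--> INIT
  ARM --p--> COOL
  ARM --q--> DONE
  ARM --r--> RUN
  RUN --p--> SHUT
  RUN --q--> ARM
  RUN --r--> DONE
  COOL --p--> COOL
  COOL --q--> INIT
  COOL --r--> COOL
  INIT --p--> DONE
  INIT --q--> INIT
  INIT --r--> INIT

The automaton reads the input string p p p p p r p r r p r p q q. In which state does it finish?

INIT

SHUT → RUN → SHUT → RUN → SHUT → RUN → DONE → COOL → COOL → COOL → COOL → COOL → COOL → INIT → INIT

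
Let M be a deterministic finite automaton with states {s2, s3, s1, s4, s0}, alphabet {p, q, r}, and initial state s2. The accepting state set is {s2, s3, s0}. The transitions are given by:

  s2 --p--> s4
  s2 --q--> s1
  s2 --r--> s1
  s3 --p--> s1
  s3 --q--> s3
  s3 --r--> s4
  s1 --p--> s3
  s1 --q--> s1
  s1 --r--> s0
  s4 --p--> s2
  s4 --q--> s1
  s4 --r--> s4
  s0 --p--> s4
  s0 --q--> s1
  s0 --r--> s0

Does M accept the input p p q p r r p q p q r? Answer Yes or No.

start at s2
read 'p': s2 → s4
read 'p': s4 → s2
read 'q': s2 → s1
read 'p': s1 → s3
read 'r': s3 → s4
read 'r': s4 → s4
read 'p': s4 → s2
read 'q': s2 → s1
read 'p': s1 → s3
read 'q': s3 → s3
read 'r': s3 → s4
End state s4 is not accepting.

No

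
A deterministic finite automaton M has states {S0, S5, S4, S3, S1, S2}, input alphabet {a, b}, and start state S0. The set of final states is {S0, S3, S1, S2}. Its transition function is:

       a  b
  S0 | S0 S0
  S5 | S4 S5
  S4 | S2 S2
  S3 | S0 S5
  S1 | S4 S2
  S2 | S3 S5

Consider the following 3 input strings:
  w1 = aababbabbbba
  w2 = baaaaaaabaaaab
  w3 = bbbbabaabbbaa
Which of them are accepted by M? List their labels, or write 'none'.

w1: S0 → S0 → S0 → S0 → S0 → S0 → S0 → S0 → S0 → S0 → S0 → S0 → S0  → end S0, accepted
w2: S0 → S0 → S0 → S0 → S0 → S0 → S0 → S0 → S0 → S0 → S0 → S0 → S0 → S0 → S0  → end S0, accepted
w3: S0 → S0 → S0 → S0 → S0 → S0 → S0 → S0 → S0 → S0 → S0 → S0 → S0 → S0  → end S0, accepted

w1, w2, w3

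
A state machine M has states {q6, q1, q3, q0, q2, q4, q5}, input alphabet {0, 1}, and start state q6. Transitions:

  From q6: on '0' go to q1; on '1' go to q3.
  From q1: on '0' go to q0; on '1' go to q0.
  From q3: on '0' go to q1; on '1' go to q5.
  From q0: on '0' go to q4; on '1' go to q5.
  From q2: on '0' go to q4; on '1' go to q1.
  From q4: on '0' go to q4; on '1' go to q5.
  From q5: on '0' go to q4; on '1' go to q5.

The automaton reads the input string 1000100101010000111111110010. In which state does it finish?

q4

start at q6
read '1': q6 → q3
read '0': q3 → q1
read '0': q1 → q0
read '0': q0 → q4
read '1': q4 → q5
read '0': q5 → q4
read '0': q4 → q4
read '1': q4 → q5
read '0': q5 → q4
read '1': q4 → q5
read '0': q5 → q4
read '1': q4 → q5
read '0': q5 → q4
read '0': q4 → q4
read '0': q4 → q4
read '0': q4 → q4
read '1': q4 → q5
read '1': q5 → q5
read '1': q5 → q5
read '1': q5 → q5
read '1': q5 → q5
read '1': q5 → q5
read '1': q5 → q5
read '1': q5 → q5
read '0': q5 → q4
read '0': q4 → q4
read '1': q4 → q5
read '0': q5 → q4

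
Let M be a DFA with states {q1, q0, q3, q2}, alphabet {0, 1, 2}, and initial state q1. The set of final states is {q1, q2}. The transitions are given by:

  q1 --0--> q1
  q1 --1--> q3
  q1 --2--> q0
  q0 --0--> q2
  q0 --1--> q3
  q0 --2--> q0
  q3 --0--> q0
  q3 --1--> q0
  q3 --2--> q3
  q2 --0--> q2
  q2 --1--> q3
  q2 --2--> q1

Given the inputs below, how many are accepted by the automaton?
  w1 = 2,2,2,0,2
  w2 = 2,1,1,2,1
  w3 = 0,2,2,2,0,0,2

2

w1:
  start at q1
  read '2': q1 → q0
  read '2': q0 → q0
  read '2': q0 → q0
  read '0': q0 → q2
  read '2': q2 → q1
  end q1, accepted
w2:
  start at q1
  read '2': q1 → q0
  read '1': q0 → q3
  read '1': q3 → q0
  read '2': q0 → q0
  read '1': q0 → q3
  end q3, rejected
w3:
  start at q1
  read '0': q1 → q1
  read '2': q1 → q0
  read '2': q0 → q0
  read '2': q0 → q0
  read '0': q0 → q2
  read '0': q2 → q2
  read '2': q2 → q1
  end q1, accepted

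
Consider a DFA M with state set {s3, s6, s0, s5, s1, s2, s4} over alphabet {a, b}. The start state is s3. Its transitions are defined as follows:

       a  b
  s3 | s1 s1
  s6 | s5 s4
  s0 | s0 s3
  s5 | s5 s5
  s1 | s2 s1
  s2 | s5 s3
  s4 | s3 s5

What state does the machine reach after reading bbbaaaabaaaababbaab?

s5

start at s3
read 'b': s3 → s1
read 'b': s1 → s1
read 'b': s1 → s1
read 'a': s1 → s2
read 'a': s2 → s5
read 'a': s5 → s5
read 'a': s5 → s5
read 'b': s5 → s5
read 'a': s5 → s5
read 'a': s5 → s5
read 'a': s5 → s5
read 'a': s5 → s5
read 'b': s5 → s5
read 'a': s5 → s5
read 'b': s5 → s5
read 'b': s5 → s5
read 'a': s5 → s5
read 'a': s5 → s5
read 'b': s5 → s5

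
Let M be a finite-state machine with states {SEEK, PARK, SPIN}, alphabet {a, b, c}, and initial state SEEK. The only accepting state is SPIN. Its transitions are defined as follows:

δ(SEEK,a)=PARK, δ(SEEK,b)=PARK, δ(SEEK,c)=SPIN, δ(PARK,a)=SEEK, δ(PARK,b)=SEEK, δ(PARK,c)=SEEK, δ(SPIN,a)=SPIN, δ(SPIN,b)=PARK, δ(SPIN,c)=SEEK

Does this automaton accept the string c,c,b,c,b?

No

SEEK → SPIN → SEEK → PARK → SEEK → PARK
End state PARK is not accepting.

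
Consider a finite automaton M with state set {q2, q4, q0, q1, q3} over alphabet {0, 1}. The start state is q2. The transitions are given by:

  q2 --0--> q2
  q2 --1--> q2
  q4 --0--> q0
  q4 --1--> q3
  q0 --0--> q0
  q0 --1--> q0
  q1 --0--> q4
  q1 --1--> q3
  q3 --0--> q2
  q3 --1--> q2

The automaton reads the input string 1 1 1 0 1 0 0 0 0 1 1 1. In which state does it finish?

q2

start at q2
read '1': q2 → q2
read '1': q2 → q2
read '1': q2 → q2
read '0': q2 → q2
read '1': q2 → q2
read '0': q2 → q2
read '0': q2 → q2
read '0': q2 → q2
read '0': q2 → q2
read '1': q2 → q2
read '1': q2 → q2
read '1': q2 → q2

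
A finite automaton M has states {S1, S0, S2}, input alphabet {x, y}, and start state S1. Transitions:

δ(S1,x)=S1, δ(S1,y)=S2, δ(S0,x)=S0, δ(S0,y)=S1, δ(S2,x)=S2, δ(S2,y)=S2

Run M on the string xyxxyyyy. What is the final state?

S2

Trace: S1 -x-> S1 -y-> S2 -x-> S2 -x-> S2 -y-> S2 -y-> S2 -y-> S2 -y-> S2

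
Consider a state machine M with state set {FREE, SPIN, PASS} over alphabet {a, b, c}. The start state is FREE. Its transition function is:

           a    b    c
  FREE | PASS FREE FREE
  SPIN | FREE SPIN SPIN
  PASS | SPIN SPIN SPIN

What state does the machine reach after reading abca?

start at FREE
read 'a': FREE → PASS
read 'b': PASS → SPIN
read 'c': SPIN → SPIN
read 'a': SPIN → FREE

FREE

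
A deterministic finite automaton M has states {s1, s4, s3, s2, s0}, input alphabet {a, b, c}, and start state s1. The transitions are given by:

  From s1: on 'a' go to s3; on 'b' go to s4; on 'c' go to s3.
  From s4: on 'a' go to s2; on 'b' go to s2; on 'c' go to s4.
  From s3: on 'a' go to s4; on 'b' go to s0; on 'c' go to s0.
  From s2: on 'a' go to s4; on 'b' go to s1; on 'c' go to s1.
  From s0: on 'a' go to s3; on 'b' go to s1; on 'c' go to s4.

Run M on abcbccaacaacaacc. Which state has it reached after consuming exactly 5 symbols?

s1

start at s1
read 'a': s1 → s3
read 'b': s3 → s0
read 'c': s0 → s4
read 'b': s4 → s2
read 'c': s2 → s1
After 5 symbols: s1.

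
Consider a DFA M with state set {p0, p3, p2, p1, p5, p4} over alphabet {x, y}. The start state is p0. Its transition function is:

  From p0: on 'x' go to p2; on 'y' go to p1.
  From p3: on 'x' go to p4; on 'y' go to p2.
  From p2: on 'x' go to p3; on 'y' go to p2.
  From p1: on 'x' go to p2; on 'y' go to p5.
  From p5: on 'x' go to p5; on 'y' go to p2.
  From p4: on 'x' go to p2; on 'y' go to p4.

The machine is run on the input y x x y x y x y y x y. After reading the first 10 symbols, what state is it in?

p0 → p1 → p2 → p3 → p2 → p3 → p2 → p3 → p2 → p2 → p3
After 10 symbols: p3.

p3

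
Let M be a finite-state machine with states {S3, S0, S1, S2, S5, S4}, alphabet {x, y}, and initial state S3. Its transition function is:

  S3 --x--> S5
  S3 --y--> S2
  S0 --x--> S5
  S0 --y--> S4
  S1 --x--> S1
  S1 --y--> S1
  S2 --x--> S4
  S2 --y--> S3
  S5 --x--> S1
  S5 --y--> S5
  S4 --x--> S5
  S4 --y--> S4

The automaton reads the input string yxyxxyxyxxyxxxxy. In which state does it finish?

Trace: S3 -y-> S2 -x-> S4 -y-> S4 -x-> S5 -x-> S1 -y-> S1 -x-> S1 -y-> S1 -x-> S1 -x-> S1 -y-> S1 -x-> S1 -x-> S1 -x-> S1 -x-> S1 -y-> S1

S1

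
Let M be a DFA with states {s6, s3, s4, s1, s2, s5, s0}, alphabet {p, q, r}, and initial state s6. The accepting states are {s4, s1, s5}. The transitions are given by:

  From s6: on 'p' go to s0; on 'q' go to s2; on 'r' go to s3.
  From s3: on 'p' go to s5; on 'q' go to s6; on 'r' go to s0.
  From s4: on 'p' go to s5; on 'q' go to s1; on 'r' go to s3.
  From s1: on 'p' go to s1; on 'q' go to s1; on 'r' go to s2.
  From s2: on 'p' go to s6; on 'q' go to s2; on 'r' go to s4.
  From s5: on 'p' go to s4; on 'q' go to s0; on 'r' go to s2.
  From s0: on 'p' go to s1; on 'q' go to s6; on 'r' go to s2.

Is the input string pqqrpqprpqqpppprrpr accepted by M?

start at s6
read 'p': s6 → s0
read 'q': s0 → s6
read 'q': s6 → s2
read 'r': s2 → s4
read 'p': s4 → s5
read 'q': s5 → s0
read 'p': s0 → s1
read 'r': s1 → s2
read 'p': s2 → s6
read 'q': s6 → s2
read 'q': s2 → s2
read 'p': s2 → s6
read 'p': s6 → s0
read 'p': s0 → s1
read 'p': s1 → s1
read 'r': s1 → s2
read 'r': s2 → s4
read 'p': s4 → s5
read 'r': s5 → s2
End state s2 is not accepting.

No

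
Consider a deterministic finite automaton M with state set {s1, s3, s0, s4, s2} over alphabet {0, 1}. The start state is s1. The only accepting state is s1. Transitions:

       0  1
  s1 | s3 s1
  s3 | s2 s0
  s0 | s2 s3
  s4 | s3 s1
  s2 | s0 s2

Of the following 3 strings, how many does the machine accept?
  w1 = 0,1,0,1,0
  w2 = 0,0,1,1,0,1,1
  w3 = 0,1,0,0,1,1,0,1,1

0

w1: Trace: s1 -0-> s3 -1-> s0 -0-> s2 -1-> s2 -0-> s0  → end s0, rejected
w2: Trace: s1 -0-> s3 -0-> s2 -1-> s2 -1-> s2 -0-> s0 -1-> s3 -1-> s0  → end s0, rejected
w3: Trace: s1 -0-> s3 -1-> s0 -0-> s2 -0-> s0 -1-> s3 -1-> s0 -0-> s2 -1-> s2 -1-> s2  → end s2, rejected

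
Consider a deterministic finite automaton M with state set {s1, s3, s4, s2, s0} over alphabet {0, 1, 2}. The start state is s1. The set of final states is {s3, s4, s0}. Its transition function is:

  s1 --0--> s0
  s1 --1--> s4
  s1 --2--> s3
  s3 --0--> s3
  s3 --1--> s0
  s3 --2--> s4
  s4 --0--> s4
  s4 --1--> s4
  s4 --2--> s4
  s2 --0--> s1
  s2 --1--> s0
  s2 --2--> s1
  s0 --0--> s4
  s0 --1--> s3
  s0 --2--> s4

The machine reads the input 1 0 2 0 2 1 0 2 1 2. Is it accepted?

start at s1
read '1': s1 → s4
read '0': s4 → s4
read '2': s4 → s4
read '0': s4 → s4
read '2': s4 → s4
read '1': s4 → s4
read '0': s4 → s4
read '2': s4 → s4
read '1': s4 → s4
read '2': s4 → s4
End state s4 is accepting.

Yes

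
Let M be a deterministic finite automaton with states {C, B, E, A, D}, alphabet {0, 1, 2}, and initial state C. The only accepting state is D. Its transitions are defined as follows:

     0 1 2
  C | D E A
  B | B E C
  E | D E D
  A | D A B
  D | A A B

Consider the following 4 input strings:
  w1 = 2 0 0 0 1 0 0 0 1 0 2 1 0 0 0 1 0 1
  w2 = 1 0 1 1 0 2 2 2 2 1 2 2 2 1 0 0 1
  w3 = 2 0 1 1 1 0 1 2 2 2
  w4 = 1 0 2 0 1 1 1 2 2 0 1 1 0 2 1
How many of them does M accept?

w1: Trace: C -2-> A -0-> D -0-> A -0-> D -1-> A -0-> D -0-> A -0-> D -1-> A -0-> D -2-> B -1-> E -0-> D -0-> A -0-> D -1-> A -0-> D -1-> A  → end A, rejected
w2: Trace: C -1-> E -0-> D -1-> A -1-> A -0-> D -2-> B -2-> C -2-> A -2-> B -1-> E -2-> D -2-> B -2-> C -1-> E -0-> D -0-> A -1-> A  → end A, rejected
w3: Trace: C -2-> A -0-> D -1-> A -1-> A -1-> A -0-> D -1-> A -2-> B -2-> C -2-> A  → end A, rejected
w4: Trace: C -1-> E -0-> D -2-> B -0-> B -1-> E -1-> E -1-> E -2-> D -2-> B -0-> B -1-> E -1-> E -0-> D -2-> B -1-> E  → end E, rejected

0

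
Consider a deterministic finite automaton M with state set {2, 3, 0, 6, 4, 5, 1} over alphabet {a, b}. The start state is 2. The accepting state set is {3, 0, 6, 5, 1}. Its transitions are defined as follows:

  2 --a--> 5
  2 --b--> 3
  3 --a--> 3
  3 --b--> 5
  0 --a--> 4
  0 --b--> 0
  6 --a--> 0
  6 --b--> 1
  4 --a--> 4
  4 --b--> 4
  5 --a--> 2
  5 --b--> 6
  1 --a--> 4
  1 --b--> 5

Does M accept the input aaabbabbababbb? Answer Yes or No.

No

start at 2
read 'a': 2 → 5
read 'a': 5 → 2
read 'a': 2 → 5
read 'b': 5 → 6
read 'b': 6 → 1
read 'a': 1 → 4
read 'b': 4 → 4
read 'b': 4 → 4
read 'a': 4 → 4
read 'b': 4 → 4
read 'a': 4 → 4
read 'b': 4 → 4
read 'b': 4 → 4
read 'b': 4 → 4
End state 4 is not accepting.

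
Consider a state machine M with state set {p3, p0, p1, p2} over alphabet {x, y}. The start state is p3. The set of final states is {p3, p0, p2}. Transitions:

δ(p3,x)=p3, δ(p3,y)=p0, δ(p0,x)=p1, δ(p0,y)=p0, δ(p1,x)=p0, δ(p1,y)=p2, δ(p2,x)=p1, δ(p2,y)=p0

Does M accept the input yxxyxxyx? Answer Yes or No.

p3 → p0 → p1 → p0 → p0 → p1 → p0 → p0 → p1
End state p1 is not accepting.

No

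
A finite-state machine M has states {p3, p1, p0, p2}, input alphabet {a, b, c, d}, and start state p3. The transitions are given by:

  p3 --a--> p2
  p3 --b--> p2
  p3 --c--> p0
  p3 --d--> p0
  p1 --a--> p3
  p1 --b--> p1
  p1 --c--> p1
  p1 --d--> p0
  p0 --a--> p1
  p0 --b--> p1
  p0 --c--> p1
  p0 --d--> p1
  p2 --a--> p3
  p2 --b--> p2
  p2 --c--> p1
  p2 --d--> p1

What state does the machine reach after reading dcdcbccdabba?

p3 → p0 → p1 → p0 → p1 → p1 → p1 → p1 → p0 → p1 → p1 → p1 → p3

p3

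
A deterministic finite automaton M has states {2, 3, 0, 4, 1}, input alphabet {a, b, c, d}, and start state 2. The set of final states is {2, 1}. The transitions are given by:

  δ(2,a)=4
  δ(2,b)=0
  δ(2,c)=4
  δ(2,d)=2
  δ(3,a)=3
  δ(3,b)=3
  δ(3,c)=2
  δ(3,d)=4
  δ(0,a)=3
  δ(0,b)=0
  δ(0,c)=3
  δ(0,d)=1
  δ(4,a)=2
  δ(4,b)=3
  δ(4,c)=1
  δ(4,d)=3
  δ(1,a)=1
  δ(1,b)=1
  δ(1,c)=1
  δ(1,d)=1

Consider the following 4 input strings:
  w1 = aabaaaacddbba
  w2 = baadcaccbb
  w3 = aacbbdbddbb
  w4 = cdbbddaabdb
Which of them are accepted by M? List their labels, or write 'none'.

w2

w1:
  start at 2
  read 'a': 2 → 4
  read 'a': 4 → 2
  read 'b': 2 → 0
  read 'a': 0 → 3
  read 'a': 3 → 3
  read 'a': 3 → 3
  read 'a': 3 → 3
  read 'c': 3 → 2
  read 'd': 2 → 2
  read 'd': 2 → 2
  read 'b': 2 → 0
  read 'b': 0 → 0
  read 'a': 0 → 3
  end 3, rejected
w2:
  start at 2
  read 'b': 2 → 0
  read 'a': 0 → 3
  read 'a': 3 → 3
  read 'd': 3 → 4
  read 'c': 4 → 1
  read 'a': 1 → 1
  read 'c': 1 → 1
  read 'c': 1 → 1
  read 'b': 1 → 1
  read 'b': 1 → 1
  end 1, accepted
w3:
  start at 2
  read 'a': 2 → 4
  read 'a': 4 → 2
  read 'c': 2 → 4
  read 'b': 4 → 3
  read 'b': 3 → 3
  read 'd': 3 → 4
  read 'b': 4 → 3
  read 'd': 3 → 4
  read 'd': 4 → 3
  read 'b': 3 → 3
  read 'b': 3 → 3
  end 3, rejected
w4:
  start at 2
  read 'c': 2 → 4
  read 'd': 4 → 3
  read 'b': 3 → 3
  read 'b': 3 → 3
  read 'd': 3 → 4
  read 'd': 4 → 3
  read 'a': 3 → 3
  read 'a': 3 → 3
  read 'b': 3 → 3
  read 'd': 3 → 4
  read 'b': 4 → 3
  end 3, rejected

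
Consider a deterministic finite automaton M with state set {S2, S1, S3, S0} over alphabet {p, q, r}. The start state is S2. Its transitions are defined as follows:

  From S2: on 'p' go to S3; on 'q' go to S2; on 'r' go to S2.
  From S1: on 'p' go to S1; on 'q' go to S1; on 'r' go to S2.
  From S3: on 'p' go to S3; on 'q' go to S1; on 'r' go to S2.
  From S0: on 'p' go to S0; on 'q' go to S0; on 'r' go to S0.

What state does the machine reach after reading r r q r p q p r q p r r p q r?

S2

Trace: S2 -r-> S2 -r-> S2 -q-> S2 -r-> S2 -p-> S3 -q-> S1 -p-> S1 -r-> S2 -q-> S2 -p-> S3 -r-> S2 -r-> S2 -p-> S3 -q-> S1 -r-> S2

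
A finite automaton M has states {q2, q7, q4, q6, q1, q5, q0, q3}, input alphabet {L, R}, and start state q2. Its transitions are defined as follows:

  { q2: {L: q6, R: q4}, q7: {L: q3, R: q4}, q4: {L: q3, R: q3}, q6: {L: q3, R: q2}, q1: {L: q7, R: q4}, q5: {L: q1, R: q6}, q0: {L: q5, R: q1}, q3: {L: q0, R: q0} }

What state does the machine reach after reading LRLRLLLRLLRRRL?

q2 → q6 → q2 → q6 → q2 → q6 → q3 → q0 → q1 → q7 → q3 → q0 → q1 → q4 → q3

q3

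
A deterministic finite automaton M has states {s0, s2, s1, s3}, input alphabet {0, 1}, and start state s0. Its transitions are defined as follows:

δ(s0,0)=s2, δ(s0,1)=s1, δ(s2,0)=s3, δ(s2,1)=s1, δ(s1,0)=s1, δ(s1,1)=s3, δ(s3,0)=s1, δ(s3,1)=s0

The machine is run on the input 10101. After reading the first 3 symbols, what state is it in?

start at s0
read '1': s0 → s1
read '0': s1 → s1
read '1': s1 → s3
After 3 symbols: s3.

s3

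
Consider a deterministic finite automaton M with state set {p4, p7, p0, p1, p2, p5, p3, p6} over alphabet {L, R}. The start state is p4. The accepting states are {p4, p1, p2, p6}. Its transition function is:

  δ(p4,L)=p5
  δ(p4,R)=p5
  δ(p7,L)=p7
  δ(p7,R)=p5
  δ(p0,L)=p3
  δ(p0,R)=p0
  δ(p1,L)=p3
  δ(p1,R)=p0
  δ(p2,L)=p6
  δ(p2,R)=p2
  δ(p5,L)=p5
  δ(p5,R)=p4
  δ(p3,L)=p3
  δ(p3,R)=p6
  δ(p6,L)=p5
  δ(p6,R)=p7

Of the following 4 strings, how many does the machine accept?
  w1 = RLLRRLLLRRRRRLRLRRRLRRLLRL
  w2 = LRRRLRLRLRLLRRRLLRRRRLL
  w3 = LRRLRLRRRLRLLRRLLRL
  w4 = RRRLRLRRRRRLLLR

w1: p4 → p5 → p5 → p5 → p4 → p5 → p5 → p5 → p5 → p4 → p5 → p4 → p5 → p4 → p5 → p4 → p5 → p4 → p5 → p4 → p5 → p4 → p5 → p5 → p5 → p4 → p5  → end p5, rejected
w2: p4 → p5 → p4 → p5 → p4 → p5 → p4 → p5 → p4 → p5 → p4 → p5 → p5 → p4 → p5 → p4 → p5 → p5 → p4 → p5 → p4 → p5 → p5 → p5  → end p5, rejected
w3: p4 → p5 → p4 → p5 → p5 → p4 → p5 → p4 → p5 → p4 → p5 → p4 → p5 → p5 → p4 → p5 → p5 → p5 → p4 → p5  → end p5, rejected
w4: p4 → p5 → p4 → p5 → p5 → p4 → p5 → p4 → p5 → p4 → p5 → p4 → p5 → p5 → p5 → p4  → end p4, accepted

1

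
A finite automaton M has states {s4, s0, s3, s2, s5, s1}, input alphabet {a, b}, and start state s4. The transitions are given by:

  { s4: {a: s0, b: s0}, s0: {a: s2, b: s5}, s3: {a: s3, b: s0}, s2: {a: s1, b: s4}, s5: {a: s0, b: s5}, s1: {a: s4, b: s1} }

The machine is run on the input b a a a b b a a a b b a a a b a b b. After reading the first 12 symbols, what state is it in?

s4

start at s4
read 'b': s4 → s0
read 'a': s0 → s2
read 'a': s2 → s1
read 'a': s1 → s4
read 'b': s4 → s0
read 'b': s0 → s5
read 'a': s5 → s0
read 'a': s0 → s2
read 'a': s2 → s1
read 'b': s1 → s1
read 'b': s1 → s1
read 'a': s1 → s4
After 12 symbols: s4.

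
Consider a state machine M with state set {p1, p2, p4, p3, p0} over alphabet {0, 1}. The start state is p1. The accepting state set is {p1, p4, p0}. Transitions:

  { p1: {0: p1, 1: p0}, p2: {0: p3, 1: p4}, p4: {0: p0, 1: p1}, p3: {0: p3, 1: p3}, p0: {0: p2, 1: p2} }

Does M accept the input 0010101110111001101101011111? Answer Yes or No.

No

p1 → p1 → p1 → p0 → p2 → p4 → p0 → p2 → p4 → p1 → p1 → p0 → p2 → p4 → p0 → p2 → p4 → p1 → p1 → p0 → p2 → p3 → p3 → p3 → p3 → p3 → p3 → p3 → p3
End state p3 is not accepting.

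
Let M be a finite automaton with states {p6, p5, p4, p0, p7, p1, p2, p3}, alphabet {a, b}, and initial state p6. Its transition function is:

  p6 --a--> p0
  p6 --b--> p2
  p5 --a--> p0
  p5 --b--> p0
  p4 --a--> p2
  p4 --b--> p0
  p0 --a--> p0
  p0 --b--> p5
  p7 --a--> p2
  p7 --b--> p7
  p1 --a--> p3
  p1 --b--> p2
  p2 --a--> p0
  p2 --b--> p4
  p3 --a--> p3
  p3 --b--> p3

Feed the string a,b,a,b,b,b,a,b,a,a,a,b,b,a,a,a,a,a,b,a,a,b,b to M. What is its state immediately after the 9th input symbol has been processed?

p0

start at p6
read 'a': p6 → p0
read 'b': p0 → p5
read 'a': p5 → p0
read 'b': p0 → p5
read 'b': p5 → p0
read 'b': p0 → p5
read 'a': p5 → p0
read 'b': p0 → p5
read 'a': p5 → p0
After 9 symbols: p0.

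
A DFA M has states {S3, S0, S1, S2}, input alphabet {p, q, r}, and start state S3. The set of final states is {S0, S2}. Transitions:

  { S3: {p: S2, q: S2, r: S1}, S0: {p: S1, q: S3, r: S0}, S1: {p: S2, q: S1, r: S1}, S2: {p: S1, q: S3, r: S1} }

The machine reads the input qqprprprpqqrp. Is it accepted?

Yes

S3 → S2 → S3 → S2 → S1 → S2 → S1 → S2 → S1 → S2 → S3 → S2 → S1 → S2
End state S2 is accepting.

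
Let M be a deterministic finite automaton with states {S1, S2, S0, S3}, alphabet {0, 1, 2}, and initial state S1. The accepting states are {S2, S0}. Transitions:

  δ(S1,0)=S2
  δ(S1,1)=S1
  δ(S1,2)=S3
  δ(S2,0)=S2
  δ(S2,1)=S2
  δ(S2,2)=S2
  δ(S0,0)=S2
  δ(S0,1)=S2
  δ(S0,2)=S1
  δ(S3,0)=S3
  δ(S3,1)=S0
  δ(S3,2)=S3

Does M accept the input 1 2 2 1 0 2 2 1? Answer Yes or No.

Yes

Trace: S1 -1-> S1 -2-> S3 -2-> S3 -1-> S0 -0-> S2 -2-> S2 -2-> S2 -1-> S2
End state S2 is accepting.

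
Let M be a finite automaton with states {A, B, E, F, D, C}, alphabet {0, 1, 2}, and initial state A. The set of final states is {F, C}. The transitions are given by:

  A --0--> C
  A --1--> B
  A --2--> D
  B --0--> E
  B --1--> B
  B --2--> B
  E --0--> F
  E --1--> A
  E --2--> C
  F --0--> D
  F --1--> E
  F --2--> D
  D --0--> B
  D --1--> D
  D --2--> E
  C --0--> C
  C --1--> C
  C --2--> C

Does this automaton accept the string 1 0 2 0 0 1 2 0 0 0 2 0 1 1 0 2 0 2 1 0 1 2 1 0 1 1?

Trace: A -1-> B -0-> E -2-> C -0-> C -0-> C -1-> C -2-> C -0-> C -0-> C -0-> C -2-> C -0-> C -1-> C -1-> C -0-> C -2-> C -0-> C -2-> C -1-> C -0-> C -1-> C -2-> C -1-> C -0-> C -1-> C -1-> C
End state C is accepting.

Yes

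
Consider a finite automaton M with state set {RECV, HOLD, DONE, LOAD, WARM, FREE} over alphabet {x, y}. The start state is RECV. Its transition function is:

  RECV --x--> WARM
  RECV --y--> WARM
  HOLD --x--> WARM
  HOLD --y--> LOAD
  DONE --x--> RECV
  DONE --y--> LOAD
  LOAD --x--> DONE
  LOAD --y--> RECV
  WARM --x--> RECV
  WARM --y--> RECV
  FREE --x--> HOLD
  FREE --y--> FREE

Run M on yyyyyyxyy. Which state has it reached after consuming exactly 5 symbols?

WARM

RECV → WARM → RECV → WARM → RECV → WARM
After 5 symbols: WARM.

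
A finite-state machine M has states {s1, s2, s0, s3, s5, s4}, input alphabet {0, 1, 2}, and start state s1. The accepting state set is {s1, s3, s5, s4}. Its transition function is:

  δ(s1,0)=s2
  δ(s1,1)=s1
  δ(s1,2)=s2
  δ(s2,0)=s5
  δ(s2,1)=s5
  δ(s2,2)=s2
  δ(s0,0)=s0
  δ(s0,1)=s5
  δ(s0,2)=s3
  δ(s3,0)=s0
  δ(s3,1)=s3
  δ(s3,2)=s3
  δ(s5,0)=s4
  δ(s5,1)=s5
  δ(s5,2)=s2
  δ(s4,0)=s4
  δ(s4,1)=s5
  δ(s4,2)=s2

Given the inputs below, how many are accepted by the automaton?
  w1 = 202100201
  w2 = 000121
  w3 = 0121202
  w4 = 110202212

w1: s1 → s2 → s5 → s2 → s5 → s4 → s4 → s2 → s5 → s5  → end s5, accepted
w2: s1 → s2 → s5 → s4 → s5 → s2 → s5  → end s5, accepted
w3: s1 → s2 → s5 → s2 → s5 → s2 → s5 → s2  → end s2, rejected
w4: s1 → s1 → s1 → s2 → s2 → s5 → s2 → s2 → s5 → s2  → end s2, rejected

2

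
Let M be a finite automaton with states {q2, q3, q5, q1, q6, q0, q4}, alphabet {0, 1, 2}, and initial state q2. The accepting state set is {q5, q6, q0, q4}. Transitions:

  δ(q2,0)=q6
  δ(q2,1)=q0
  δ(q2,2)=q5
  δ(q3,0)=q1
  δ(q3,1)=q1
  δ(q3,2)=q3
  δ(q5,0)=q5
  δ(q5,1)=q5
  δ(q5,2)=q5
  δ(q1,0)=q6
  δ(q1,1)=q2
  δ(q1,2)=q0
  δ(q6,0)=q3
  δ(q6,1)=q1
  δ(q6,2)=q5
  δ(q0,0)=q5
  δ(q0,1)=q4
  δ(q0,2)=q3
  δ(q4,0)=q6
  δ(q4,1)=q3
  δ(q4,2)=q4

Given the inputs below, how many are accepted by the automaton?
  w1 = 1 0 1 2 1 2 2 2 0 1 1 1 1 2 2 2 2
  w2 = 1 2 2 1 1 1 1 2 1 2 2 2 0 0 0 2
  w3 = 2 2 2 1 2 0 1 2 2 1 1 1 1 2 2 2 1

2

w1:
  start at q2
  read '1': q2 → q0
  read '0': q0 → q5
  read '1': q5 → q5
  read '2': q5 → q5
  read '1': q5 → q5
  read '2': q5 → q5
  read '2': q5 → q5
  read '2': q5 → q5
  read '0': q5 → q5
  read '1': q5 → q5
  read '1': q5 → q5
  read '1': q5 → q5
  read '1': q5 → q5
  read '2': q5 → q5
  read '2': q5 → q5
  read '2': q5 → q5
  read '2': q5 → q5
  end q5, accepted
w2:
  start at q2
  read '1': q2 → q0
  read '2': q0 → q3
  read '2': q3 → q3
  read '1': q3 → q1
  read '1': q1 → q2
  read '1': q2 → q0
  read '1': q0 → q4
  read '2': q4 → q4
  read '1': q4 → q3
  read '2': q3 → q3
  read '2': q3 → q3
  read '2': q3 → q3
  read '0': q3 → q1
  read '0': q1 → q6
  read '0': q6 → q3
  read '2': q3 → q3
  end q3, rejected
w3:
  start at q2
  read '2': q2 → q5
  read '2': q5 → q5
  read '2': q5 → q5
  read '1': q5 → q5
  read '2': q5 → q5
  read '0': q5 → q5
  read '1': q5 → q5
  read '2': q5 → q5
  read '2': q5 → q5
  read '1': q5 → q5
  read '1': q5 → q5
  read '1': q5 → q5
  read '1': q5 → q5
  read '2': q5 → q5
  read '2': q5 → q5
  read '2': q5 → q5
  read '1': q5 → q5
  end q5, accepted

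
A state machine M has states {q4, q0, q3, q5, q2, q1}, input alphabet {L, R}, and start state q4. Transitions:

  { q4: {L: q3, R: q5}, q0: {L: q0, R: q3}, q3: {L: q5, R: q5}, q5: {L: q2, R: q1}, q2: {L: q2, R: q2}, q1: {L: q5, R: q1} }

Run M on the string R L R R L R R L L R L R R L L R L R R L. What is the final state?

start at q4
read 'R': q4 → q5
read 'L': q5 → q2
read 'R': q2 → q2
read 'R': q2 → q2
read 'L': q2 → q2
read 'R': q2 → q2
read 'R': q2 → q2
read 'L': q2 → q2
read 'L': q2 → q2
read 'R': q2 → q2
read 'L': q2 → q2
read 'R': q2 → q2
read 'R': q2 → q2
read 'L': q2 → q2
read 'L': q2 → q2
read 'R': q2 → q2
read 'L': q2 → q2
read 'R': q2 → q2
read 'R': q2 → q2
read 'L': q2 → q2

q2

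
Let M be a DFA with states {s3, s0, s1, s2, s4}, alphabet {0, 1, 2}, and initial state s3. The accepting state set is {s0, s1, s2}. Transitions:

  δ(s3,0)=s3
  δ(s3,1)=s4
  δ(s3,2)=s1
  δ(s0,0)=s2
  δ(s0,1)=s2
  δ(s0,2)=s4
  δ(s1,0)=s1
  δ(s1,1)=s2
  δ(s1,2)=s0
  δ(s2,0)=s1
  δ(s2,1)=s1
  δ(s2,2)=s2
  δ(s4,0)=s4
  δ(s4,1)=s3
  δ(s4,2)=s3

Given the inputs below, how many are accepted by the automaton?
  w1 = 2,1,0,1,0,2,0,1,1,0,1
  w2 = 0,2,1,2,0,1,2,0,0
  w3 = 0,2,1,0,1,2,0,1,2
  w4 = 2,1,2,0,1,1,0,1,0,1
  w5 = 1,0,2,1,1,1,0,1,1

w1: Trace: s3 -2-> s1 -1-> s2 -0-> s1 -1-> s2 -0-> s1 -2-> s0 -0-> s2 -1-> s1 -1-> s2 -0-> s1 -1-> s2  → end s2, accepted
w2: Trace: s3 -0-> s3 -2-> s1 -1-> s2 -2-> s2 -0-> s1 -1-> s2 -2-> s2 -0-> s1 -0-> s1  → end s1, accepted
w3: Trace: s3 -0-> s3 -2-> s1 -1-> s2 -0-> s1 -1-> s2 -2-> s2 -0-> s1 -1-> s2 -2-> s2  → end s2, accepted
w4: Trace: s3 -2-> s1 -1-> s2 -2-> s2 -0-> s1 -1-> s2 -1-> s1 -0-> s1 -1-> s2 -0-> s1 -1-> s2  → end s2, accepted
w5: Trace: s3 -1-> s4 -0-> s4 -2-> s3 -1-> s4 -1-> s3 -1-> s4 -0-> s4 -1-> s3 -1-> s4  → end s4, rejected

4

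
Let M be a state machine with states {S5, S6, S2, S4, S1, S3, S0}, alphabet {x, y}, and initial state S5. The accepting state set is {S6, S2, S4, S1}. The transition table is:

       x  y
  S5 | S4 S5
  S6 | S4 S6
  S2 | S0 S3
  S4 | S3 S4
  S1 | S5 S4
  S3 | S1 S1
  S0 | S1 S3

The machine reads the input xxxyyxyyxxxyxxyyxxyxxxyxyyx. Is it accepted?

No

start at S5
read 'x': S5 → S4
read 'x': S4 → S3
read 'x': S3 → S1
read 'y': S1 → S4
read 'y': S4 → S4
read 'x': S4 → S3
read 'y': S3 → S1
read 'y': S1 → S4
read 'x': S4 → S3
read 'x': S3 → S1
read 'x': S1 → S5
read 'y': S5 → S5
read 'x': S5 → S4
read 'x': S4 → S3
read 'y': S3 → S1
read 'y': S1 → S4
read 'x': S4 → S3
read 'x': S3 → S1
read 'y': S1 → S4
read 'x': S4 → S3
read 'x': S3 → S1
read 'x': S1 → S5
read 'y': S5 → S5
read 'x': S5 → S4
read 'y': S4 → S4
read 'y': S4 → S4
read 'x': S4 → S3
End state S3 is not accepting.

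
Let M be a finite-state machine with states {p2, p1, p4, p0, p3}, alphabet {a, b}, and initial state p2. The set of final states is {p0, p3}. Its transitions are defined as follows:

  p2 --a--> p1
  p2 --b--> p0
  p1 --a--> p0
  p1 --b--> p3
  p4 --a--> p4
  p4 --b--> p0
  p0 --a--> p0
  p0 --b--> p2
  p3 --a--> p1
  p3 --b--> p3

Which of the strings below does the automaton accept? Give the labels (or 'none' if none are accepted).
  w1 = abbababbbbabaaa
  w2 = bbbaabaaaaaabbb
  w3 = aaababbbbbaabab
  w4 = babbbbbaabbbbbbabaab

w1: Trace: p2 -a-> p1 -b-> p3 -b-> p3 -a-> p1 -b-> p3 -a-> p1 -b-> p3 -b-> p3 -b-> p3 -b-> p3 -a-> p1 -b-> p3 -a-> p1 -a-> p0 -a-> p0  → end p0, accepted
w2: Trace: p2 -b-> p0 -b-> p2 -b-> p0 -a-> p0 -a-> p0 -b-> p2 -a-> p1 -a-> p0 -a-> p0 -a-> p0 -a-> p0 -a-> p0 -b-> p2 -b-> p0 -b-> p2  → end p2, rejected
w3: Trace: p2 -a-> p1 -a-> p0 -a-> p0 -b-> p2 -a-> p1 -b-> p3 -b-> p3 -b-> p3 -b-> p3 -b-> p3 -a-> p1 -a-> p0 -b-> p2 -a-> p1 -b-> p3  → end p3, accepted
w4: Trace: p2 -b-> p0 -a-> p0 -b-> p2 -b-> p0 -b-> p2 -b-> p0 -b-> p2 -a-> p1 -a-> p0 -b-> p2 -b-> p0 -b-> p2 -b-> p0 -b-> p2 -b-> p0 -a-> p0 -b-> p2 -a-> p1 -a-> p0 -b-> p2  → end p2, rejected

w1, w3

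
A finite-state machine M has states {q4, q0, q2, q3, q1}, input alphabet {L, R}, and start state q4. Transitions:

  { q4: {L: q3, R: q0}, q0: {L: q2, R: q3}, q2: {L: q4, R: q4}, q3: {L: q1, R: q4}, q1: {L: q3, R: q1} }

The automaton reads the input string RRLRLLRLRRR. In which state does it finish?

q3

Trace: q4 -R-> q0 -R-> q3 -L-> q1 -R-> q1 -L-> q3 -L-> q1 -R-> q1 -L-> q3 -R-> q4 -R-> q0 -R-> q3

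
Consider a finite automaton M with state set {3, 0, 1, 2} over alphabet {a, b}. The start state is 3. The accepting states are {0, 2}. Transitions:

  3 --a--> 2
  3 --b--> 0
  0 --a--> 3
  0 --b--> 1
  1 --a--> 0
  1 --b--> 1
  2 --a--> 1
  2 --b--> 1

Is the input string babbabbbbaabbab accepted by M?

3 → 0 → 3 → 0 → 1 → 0 → 1 → 1 → 1 → 1 → 0 → 3 → 0 → 1 → 0 → 1
End state 1 is not accepting.

No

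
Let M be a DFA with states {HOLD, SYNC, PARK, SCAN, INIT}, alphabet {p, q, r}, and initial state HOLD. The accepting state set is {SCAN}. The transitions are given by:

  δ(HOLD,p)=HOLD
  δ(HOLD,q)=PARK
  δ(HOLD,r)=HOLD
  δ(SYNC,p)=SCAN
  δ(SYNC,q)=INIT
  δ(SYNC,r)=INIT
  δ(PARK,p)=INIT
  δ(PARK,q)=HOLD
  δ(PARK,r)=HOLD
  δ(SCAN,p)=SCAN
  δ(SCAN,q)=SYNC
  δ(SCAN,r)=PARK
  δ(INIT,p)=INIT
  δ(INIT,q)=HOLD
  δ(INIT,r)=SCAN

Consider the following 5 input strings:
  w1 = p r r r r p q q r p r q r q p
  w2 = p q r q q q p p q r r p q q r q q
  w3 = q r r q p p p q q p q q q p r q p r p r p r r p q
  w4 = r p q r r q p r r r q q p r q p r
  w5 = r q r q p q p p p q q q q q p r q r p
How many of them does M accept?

1

w1: Trace: HOLD -p-> HOLD -r-> HOLD -r-> HOLD -r-> HOLD -r-> HOLD -p-> HOLD -q-> PARK -q-> HOLD -r-> HOLD -p-> HOLD -r-> HOLD -q-> PARK -r-> HOLD -q-> PARK -p-> INIT  → end INIT, rejected
w2: Trace: HOLD -p-> HOLD -q-> PARK -r-> HOLD -q-> PARK -q-> HOLD -q-> PARK -p-> INIT -p-> INIT -q-> HOLD -r-> HOLD -r-> HOLD -p-> HOLD -q-> PARK -q-> HOLD -r-> HOLD -q-> PARK -q-> HOLD  → end HOLD, rejected
w3: Trace: HOLD -q-> PARK -r-> HOLD -r-> HOLD -q-> PARK -p-> INIT -p-> INIT -p-> INIT -q-> HOLD -q-> PARK -p-> INIT -q-> HOLD -q-> PARK -q-> HOLD -p-> HOLD -r-> HOLD -q-> PARK -p-> INIT -r-> SCAN -p-> SCAN -r-> PARK -p-> INIT -r-> SCAN -r-> PARK -p-> INIT -q-> HOLD  → end HOLD, rejected
w4: Trace: HOLD -r-> HOLD -p-> HOLD -q-> PARK -r-> HOLD -r-> HOLD -q-> PARK -p-> INIT -r-> SCAN -r-> PARK -r-> HOLD -q-> PARK -q-> HOLD -p-> HOLD -r-> HOLD -q-> PARK -p-> INIT -r-> SCAN  → end SCAN, accepted
w5: Trace: HOLD -r-> HOLD -q-> PARK -r-> HOLD -q-> PARK -p-> INIT -q-> HOLD -p-> HOLD -p-> HOLD -p-> HOLD -q-> PARK -q-> HOLD -q-> PARK -q-> HOLD -q-> PARK -p-> INIT -r-> SCAN -q-> SYNC -r-> INIT -p-> INIT  → end INIT, rejected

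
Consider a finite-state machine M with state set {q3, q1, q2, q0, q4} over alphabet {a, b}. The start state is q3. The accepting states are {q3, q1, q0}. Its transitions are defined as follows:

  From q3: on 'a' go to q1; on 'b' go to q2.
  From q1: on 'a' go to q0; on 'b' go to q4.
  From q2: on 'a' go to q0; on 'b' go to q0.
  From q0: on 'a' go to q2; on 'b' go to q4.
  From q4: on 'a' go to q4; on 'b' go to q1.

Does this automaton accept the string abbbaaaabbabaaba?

No

start at q3
read 'a': q3 → q1
read 'b': q1 → q4
read 'b': q4 → q1
read 'b': q1 → q4
read 'a': q4 → q4
read 'a': q4 → q4
read 'a': q4 → q4
read 'a': q4 → q4
read 'b': q4 → q1
read 'b': q1 → q4
read 'a': q4 → q4
read 'b': q4 → q1
read 'a': q1 → q0
read 'a': q0 → q2
read 'b': q2 → q0
read 'a': q0 → q2
End state q2 is not accepting.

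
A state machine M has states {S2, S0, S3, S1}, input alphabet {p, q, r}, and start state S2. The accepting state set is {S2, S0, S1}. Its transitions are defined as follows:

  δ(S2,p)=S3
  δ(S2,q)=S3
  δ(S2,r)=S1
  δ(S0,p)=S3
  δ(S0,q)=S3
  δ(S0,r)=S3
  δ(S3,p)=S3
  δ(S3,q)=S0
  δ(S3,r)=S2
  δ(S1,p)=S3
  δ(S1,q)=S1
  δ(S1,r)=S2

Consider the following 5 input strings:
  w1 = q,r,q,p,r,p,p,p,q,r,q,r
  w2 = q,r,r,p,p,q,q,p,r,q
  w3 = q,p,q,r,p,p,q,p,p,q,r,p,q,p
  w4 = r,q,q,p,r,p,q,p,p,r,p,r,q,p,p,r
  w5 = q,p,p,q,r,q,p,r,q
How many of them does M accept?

1

w1: S2 → S3 → S2 → S3 → S3 → S2 → S3 → S3 → S3 → S0 → S3 → S0 → S3  → end S3, rejected
w2: S2 → S3 → S2 → S1 → S3 → S3 → S0 → S3 → S3 → S2 → S3  → end S3, rejected
w3: S2 → S3 → S3 → S0 → S3 → S3 → S3 → S0 → S3 → S3 → S0 → S3 → S3 → S0 → S3  → end S3, rejected
w4: S2 → S1 → S1 → S1 → S3 → S2 → S3 → S0 → S3 → S3 → S2 → S3 → S2 → S3 → S3 → S3 → S2  → end S2, accepted
w5: S2 → S3 → S3 → S3 → S0 → S3 → S0 → S3 → S2 → S3  → end S3, rejected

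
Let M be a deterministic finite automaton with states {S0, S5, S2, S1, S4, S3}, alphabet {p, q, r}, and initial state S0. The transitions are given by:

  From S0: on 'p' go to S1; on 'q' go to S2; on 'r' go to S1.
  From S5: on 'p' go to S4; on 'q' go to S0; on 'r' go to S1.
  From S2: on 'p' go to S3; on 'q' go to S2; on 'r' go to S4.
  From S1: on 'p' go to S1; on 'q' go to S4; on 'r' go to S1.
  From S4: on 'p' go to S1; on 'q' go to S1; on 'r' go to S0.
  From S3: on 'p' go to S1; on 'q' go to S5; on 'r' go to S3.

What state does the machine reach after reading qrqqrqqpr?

S3

Trace: S0 -q-> S2 -r-> S4 -q-> S1 -q-> S4 -r-> S0 -q-> S2 -q-> S2 -p-> S3 -r-> S3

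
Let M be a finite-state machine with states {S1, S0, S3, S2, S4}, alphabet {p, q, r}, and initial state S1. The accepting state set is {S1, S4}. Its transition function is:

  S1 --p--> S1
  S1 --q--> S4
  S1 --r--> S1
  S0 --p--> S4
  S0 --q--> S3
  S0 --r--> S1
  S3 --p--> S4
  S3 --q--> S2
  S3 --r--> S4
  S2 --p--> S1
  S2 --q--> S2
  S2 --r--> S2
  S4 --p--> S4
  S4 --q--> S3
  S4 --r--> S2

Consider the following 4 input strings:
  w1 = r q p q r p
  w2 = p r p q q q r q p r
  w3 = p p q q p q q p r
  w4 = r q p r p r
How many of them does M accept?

w1: Trace: S1 -r-> S1 -q-> S4 -p-> S4 -q-> S3 -r-> S4 -p-> S4  → end S4, accepted
w2: Trace: S1 -p-> S1 -r-> S1 -p-> S1 -q-> S4 -q-> S3 -q-> S2 -r-> S2 -q-> S2 -p-> S1 -r-> S1  → end S1, accepted
w3: Trace: S1 -p-> S1 -p-> S1 -q-> S4 -q-> S3 -p-> S4 -q-> S3 -q-> S2 -p-> S1 -r-> S1  → end S1, accepted
w4: Trace: S1 -r-> S1 -q-> S4 -p-> S4 -r-> S2 -p-> S1 -r-> S1  → end S1, accepted

4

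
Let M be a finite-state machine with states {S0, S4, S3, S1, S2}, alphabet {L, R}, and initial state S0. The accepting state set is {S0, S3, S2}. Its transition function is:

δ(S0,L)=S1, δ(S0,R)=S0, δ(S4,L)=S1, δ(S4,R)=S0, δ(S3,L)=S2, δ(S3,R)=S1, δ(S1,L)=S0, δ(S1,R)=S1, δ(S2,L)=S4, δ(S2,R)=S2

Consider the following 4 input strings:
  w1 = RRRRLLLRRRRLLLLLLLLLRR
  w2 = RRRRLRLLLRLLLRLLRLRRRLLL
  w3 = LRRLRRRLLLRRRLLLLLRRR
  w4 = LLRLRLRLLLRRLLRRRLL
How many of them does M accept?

w1: Trace: S0 -R-> S0 -R-> S0 -R-> S0 -R-> S0 -L-> S1 -L-> S0 -L-> S1 -R-> S1 -R-> S1 -R-> S1 -R-> S1 -L-> S0 -L-> S1 -L-> S0 -L-> S1 -L-> S0 -L-> S1 -L-> S0 -L-> S1 -L-> S0 -R-> S0 -R-> S0  → end S0, accepted
w2: Trace: S0 -R-> S0 -R-> S0 -R-> S0 -R-> S0 -L-> S1 -R-> S1 -L-> S0 -L-> S1 -L-> S0 -R-> S0 -L-> S1 -L-> S0 -L-> S1 -R-> S1 -L-> S0 -L-> S1 -R-> S1 -L-> S0 -R-> S0 -R-> S0 -R-> S0 -L-> S1 -L-> S0 -L-> S1  → end S1, rejected
w3: Trace: S0 -L-> S1 -R-> S1 -R-> S1 -L-> S0 -R-> S0 -R-> S0 -R-> S0 -L-> S1 -L-> S0 -L-> S1 -R-> S1 -R-> S1 -R-> S1 -L-> S0 -L-> S1 -L-> S0 -L-> S1 -L-> S0 -R-> S0 -R-> S0 -R-> S0  → end S0, accepted
w4: Trace: S0 -L-> S1 -L-> S0 -R-> S0 -L-> S1 -R-> S1 -L-> S0 -R-> S0 -L-> S1 -L-> S0 -L-> S1 -R-> S1 -R-> S1 -L-> S0 -L-> S1 -R-> S1 -R-> S1 -R-> S1 -L-> S0 -L-> S1  → end S1, rejected

2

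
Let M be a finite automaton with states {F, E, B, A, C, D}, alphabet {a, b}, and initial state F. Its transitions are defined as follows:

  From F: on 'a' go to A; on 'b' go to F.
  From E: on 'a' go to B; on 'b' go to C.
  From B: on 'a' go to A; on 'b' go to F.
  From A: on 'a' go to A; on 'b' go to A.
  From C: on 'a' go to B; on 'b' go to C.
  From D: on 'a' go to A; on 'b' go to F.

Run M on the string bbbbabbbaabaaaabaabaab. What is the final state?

Trace: F -b-> F -b-> F -b-> F -b-> F -a-> A -b-> A -b-> A -b-> A -a-> A -a-> A -b-> A -a-> A -a-> A -a-> A -a-> A -b-> A -a-> A -a-> A -b-> A -a-> A -a-> A -b-> A

A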